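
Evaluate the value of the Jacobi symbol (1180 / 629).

(1180 / 629)
  = (551 / 629)    [1180 ≡ 551 mod 629]
  = (629 / 551)    [QR: 629 ≡ 1 mod 4, sign kept]
  = (78 / 551)    [629 ≡ 78 mod 551]
  = (39 / 551)    [551 ≡ 7 mod 8 ⇒ (2 / 551) = +1]
  = -(551 / 39)    [QR: both ≡ 3 mod 4, sign flips]
  = -(5 / 39)    [551 ≡ 5 mod 39]
  = -(39 / 5)    [QR: 5 ≡ 1 mod 4, sign kept]
  = -(4 / 5)    [39 ≡ 4 mod 5]
  = -(1 / 5)    [5 ≡ 5 mod 8 ⇒ (2 / 5)^2 = +1]
  = -1    [(1 / 5) = 1]

-1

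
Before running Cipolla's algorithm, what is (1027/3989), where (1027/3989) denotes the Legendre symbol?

1

3989 ≡ 1 (mod 4), so quadratic reciprocity gives (1027/3989) = (3989/1027). Reduce: 3989 ≡ 908 (mod 1027). Now have (908/1027).
Factor out 2: 908 = 2^2·227. Since 1027 ≡ 3 (mod 8), (2/1027) = -1, and (2/1027)^2 = +1. Now have (227/1027).
Both 227 ≡ 3 and 1027 ≡ 3 (mod 4), so reciprocity gives (227/1027) = -(1027/227). Reduce: 1027 ≡ 119 (mod 227). Now have -(119/227).
Both 119 ≡ 3 and 227 ≡ 3 (mod 4), so reciprocity gives (119/227) = -(227/119). Reduce: 227 ≡ 108 (mod 119). Now have (108/119).
Factor out 2: 108 = 2^2·27. Since 119 ≡ 7 (mod 8), (2/119) = +1, and (2/119)^2 = +1. Now have (27/119).
Both 27 ≡ 3 and 119 ≡ 3 (mod 4), so reciprocity gives (27/119) = -(119/27). Reduce: 119 ≡ 11 (mod 27). Now have -(11/27).
Both 11 ≡ 3 and 27 ≡ 3 (mod 4), so reciprocity gives (11/27) = -(27/11). Reduce: 27 ≡ 5 (mod 11). Now have (5/11).
5 ≡ 1 (mod 4), so quadratic reciprocity gives (5/11) = (11/5). Reduce: 11 ≡ 1 (mod 5). Now have (1/5).
(1/5) = 1. Collecting the sign factors: 1.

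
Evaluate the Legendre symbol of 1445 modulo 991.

1

Reduce the numerator: 1445 ≡ 454 (mod 991), so (1445/991) = (454/991).
Factor out 2: 454 = 2·227. Since 991 ≡ 7 (mod 8), (2/991) = +1. Now have (227/991).
Both 227 ≡ 3 and 991 ≡ 3 (mod 4), so reciprocity gives (227/991) = -(991/227). Reduce: 991 ≡ 83 (mod 227). Now have -(83/227).
Both 83 ≡ 3 and 227 ≡ 3 (mod 4), so reciprocity gives (83/227) = -(227/83). Reduce: 227 ≡ 61 (mod 83). Now have (61/83).
61 ≡ 1 (mod 4), so quadratic reciprocity gives (61/83) = (83/61). Reduce: 83 ≡ 22 (mod 61). Now have (22/61).
Factor out 2: 22 = 2·11. Since 61 ≡ 5 (mod 8), (2/61) = -1. Now have -(11/61).
61 ≡ 1 (mod 4), so quadratic reciprocity gives (11/61) = (61/11). Reduce: 61 ≡ 6 (mod 11). Now have -(6/11).
Factor out 2: 6 = 2·3. Since 11 ≡ 3 (mod 8), (2/11) = -1. Now have (3/11).
Both 3 ≡ 3 and 11 ≡ 3 (mod 4), so reciprocity gives (3/11) = -(11/3). Reduce: 11 ≡ 2 (mod 3). Now have -(2/3).
Factor out 2: 2 = 2. Since 3 ≡ 3 (mod 8), (2/3) = -1. Now have (1/3).
(1/3) = 1. Collecting the sign factors: 1.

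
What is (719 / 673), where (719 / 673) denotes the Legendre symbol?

(719 / 673)
  = (46 / 673)    [719 ≡ 46 mod 673]
  = (23 / 673)    [673 ≡ 1 mod 8 ⇒ (2 / 673) = +1]
  = (673 / 23)    [QR: 673 ≡ 1 mod 4, sign kept]
  = (6 / 23)    [673 ≡ 6 mod 23]
  = (3 / 23)    [23 ≡ 7 mod 8 ⇒ (2 / 23) = +1]
  = -(23 / 3)    [QR: both ≡ 3 mod 4, sign flips]
  = -(2 / 3)    [23 ≡ 2 mod 3]
  = (1 / 3)    [3 ≡ 3 mod 8 ⇒ (2 / 3) = -1]
  = 1    [(1 / 3) = 1]

1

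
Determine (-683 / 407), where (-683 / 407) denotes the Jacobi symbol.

(-683 / 407)
  = (131 / 407)    [-683 ≡ 131 mod 407]
  = -(407 / 131)    [QR: both ≡ 3 mod 4, sign flips]
  = -(14 / 131)    [407 ≡ 14 mod 131]
  = (7 / 131)    [131 ≡ 3 mod 8 ⇒ (2 / 131) = -1]
  = -(131 / 7)    [QR: both ≡ 3 mod 4, sign flips]
  = -(5 / 7)    [131 ≡ 5 mod 7]
  = -(7 / 5)    [QR: 5 ≡ 1 mod 4, sign kept]
  = -(2 / 5)    [7 ≡ 2 mod 5]
  = (1 / 5)    [5 ≡ 5 mod 8 ⇒ (2 / 5) = -1]
  = 1    [(1 / 5) = 1]

1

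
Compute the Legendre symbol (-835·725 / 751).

1

By multiplicativity, (-835·725 / 751) = (-835 / 751)·(725 / 751).
First factor (-835 / 751):
(-835 / 751)
  = (667 / 751)    [-835 ≡ 667 mod 751]
  = -(751 / 667)    [QR: both ≡ 3 mod 4, sign flips]
  = -(84 / 667)    [751 ≡ 84 mod 667]
  = -(21 / 667)    [667 ≡ 3 mod 8 ⇒ (2 / 667)^2 = +1]
  = -(667 / 21)    [QR: 21 ≡ 1 mod 4, sign kept]
  = -(16 / 21)    [667 ≡ 16 mod 21]
  = -(1 / 21)    [21 ≡ 5 mod 8 ⇒ (2 / 21)^4 = +1]
  = -1    [(1 / 21) = 1]
Second factor (725 / 751):
(725 / 751)
  = (751 / 725)    [QR: 725 ≡ 1 mod 4, sign kept]
  = (26 / 725)    [751 ≡ 26 mod 725]
  = -(13 / 725)    [725 ≡ 5 mod 8 ⇒ (2 / 725) = -1]
  = -(725 / 13)    [QR: 13 ≡ 1 mod 4, sign kept]
  = -(10 / 13)    [725 ≡ 10 mod 13]
  = (5 / 13)    [13 ≡ 5 mod 8 ⇒ (2 / 13) = -1]
  = (13 / 5)    [QR: 5 ≡ 1 mod 4, sign kept]
  = (3 / 5)    [13 ≡ 3 mod 5]
  = (5 / 3)    [QR: 5 ≡ 1 mod 4, sign kept]
  = (2 / 3)    [5 ≡ 2 mod 3]
  = -(1 / 3)    [3 ≡ 3 mod 8 ⇒ (2 / 3) = -1]
  = -1    [(1 / 3) = 1]
Product: (-1)·(-1) = 1.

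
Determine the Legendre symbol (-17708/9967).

Reduce the numerator: -17708 ≡ 2226 (mod 9967), so (-17708/9967) = (2226/9967).
Factor out 2: 2226 = 2·1113. Since 9967 ≡ 7 (mod 8), (2/9967) = +1. Now have (1113/9967).
1113 ≡ 1 (mod 4), so quadratic reciprocity gives (1113/9967) = (9967/1113). Reduce: 9967 ≡ 1063 (mod 1113). Now have (1063/1113).
1113 ≡ 1 (mod 4), so quadratic reciprocity gives (1063/1113) = (1113/1063). Reduce: 1113 ≡ 50 (mod 1063). Now have (50/1063).
Factor out 2: 50 = 2·25. Since 1063 ≡ 7 (mod 8), (2/1063) = +1. Now have (25/1063).
25 ≡ 1 (mod 4), so quadratic reciprocity gives (25/1063) = (1063/25). Reduce: 1063 ≡ 13 (mod 25). Now have (13/25).
13 ≡ 1 (mod 4), so quadratic reciprocity gives (13/25) = (25/13). Reduce: 25 ≡ 12 (mod 13). Now have (12/13).
Factor out 2: 12 = 2^2·3. Since 13 ≡ 5 (mod 8), (2/13) = -1, and (2/13)^2 = +1. Now have (3/13).
13 ≡ 1 (mod 4), so quadratic reciprocity gives (3/13) = (13/3). Reduce: 13 ≡ 1 (mod 3). Now have (1/3).
(1/3) = 1. Collecting the sign factors: 1.

1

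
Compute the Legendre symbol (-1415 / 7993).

1

(-1415 / 7993)
  = (6578 / 7993)    [-1415 ≡ 6578 mod 7993]
  = (3289 / 7993)    [7993 ≡ 1 mod 8 ⇒ (2 / 7993) = +1]
  = (7993 / 3289)    [QR: 3289 ≡ 1 mod 4, sign kept]
  = (1415 / 3289)    [7993 ≡ 1415 mod 3289]
  = (3289 / 1415)    [QR: 3289 ≡ 1 mod 4, sign kept]
  = (459 / 1415)    [3289 ≡ 459 mod 1415]
  = -(1415 / 459)    [QR: both ≡ 3 mod 4, sign flips]
  = -(38 / 459)    [1415 ≡ 38 mod 459]
  = (19 / 459)    [459 ≡ 3 mod 8 ⇒ (2 / 459) = -1]
  = -(459 / 19)    [QR: both ≡ 3 mod 4, sign flips]
  = -(3 / 19)    [459 ≡ 3 mod 19]
  = (19 / 3)    [QR: both ≡ 3 mod 4, sign flips]
  = (1 / 3)    [19 ≡ 1 mod 3]
  = 1    [(1 / 3) = 1]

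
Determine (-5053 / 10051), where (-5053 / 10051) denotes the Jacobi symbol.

1

(-5053 / 10051)
  = (4998 / 10051)    [-5053 ≡ 4998 mod 10051]
  = -(2499 / 10051)    [10051 ≡ 3 mod 8 ⇒ (2 / 10051) = -1]
  = (10051 / 2499)    [QR: both ≡ 3 mod 4, sign flips]
  = (55 / 2499)    [10051 ≡ 55 mod 2499]
  = -(2499 / 55)    [QR: both ≡ 3 mod 4, sign flips]
  = -(24 / 55)    [2499 ≡ 24 mod 55]
  = -(3 / 55)    [55 ≡ 7 mod 8 ⇒ (2 / 55)^3 = +1]
  = (55 / 3)    [QR: both ≡ 3 mod 4, sign flips]
  = (1 / 3)    [55 ≡ 1 mod 3]
  = 1    [(1 / 3) = 1]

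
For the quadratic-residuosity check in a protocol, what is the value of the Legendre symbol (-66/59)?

-1

(-66/59)
  = -(66/59)    [59 ≡ 3 mod 4 ⇒ (-1/59) = -1]
  = -(7/59)    [66 ≡ 7 mod 59]
  = (59/7)    [QR: both ≡ 3 mod 4, sign flips]
  = (3/7)    [59 ≡ 3 mod 7]
  = -(7/3)    [QR: both ≡ 3 mod 4, sign flips]
  = -(1/3)    [7 ≡ 1 mod 3]
  = -1    [(1/3) = 1]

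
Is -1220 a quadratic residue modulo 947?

no

(-1220/947)
  = -(1220/947)    [947 ≡ 3 mod 4 ⇒ (-1/947) = -1]
  = -(273/947)    [1220 ≡ 273 mod 947]
  = -(947/273)    [QR: 273 ≡ 1 mod 4, sign kept]
  = -(128/273)    [947 ≡ 128 mod 273]
  = -(1/273)    [273 ≡ 1 mod 8 ⇒ (2/273)^7 = +1]
  = -1    [(1/273) = 1]
(-1220/947) = -1, and 947 is prime, so -1220 is not a quadratic residue mod 947.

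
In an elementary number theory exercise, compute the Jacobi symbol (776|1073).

1

Factor out 2: 776 = 2^3·97. Since 1073 ≡ 1 (mod 8), (2|1073) = +1, and (2|1073)^3 = +1. Now have (97|1073).
97 ≡ 1 (mod 4), so quadratic reciprocity gives (97|1073) = (1073|97). Reduce: 1073 ≡ 6 (mod 97). Now have (6|97).
Factor out 2: 6 = 2·3. Since 97 ≡ 1 (mod 8), (2|97) = +1. Now have (3|97).
97 ≡ 1 (mod 4), so quadratic reciprocity gives (3|97) = (97|3). Reduce: 97 ≡ 1 (mod 3). Now have (1|3).
(1|3) = 1. Collecting the sign factors: 1.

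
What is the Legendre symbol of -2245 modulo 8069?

-1

Reduce the numerator: -2245 ≡ 5824 (mod 8069), so (-2245/8069) = (5824/8069).
Factor out 2: 5824 = 2^6·91. Since 8069 ≡ 5 (mod 8), (2/8069) = -1, and (2/8069)^6 = +1. Now have (91/8069).
8069 ≡ 1 (mod 4), so quadratic reciprocity gives (91/8069) = (8069/91). Reduce: 8069 ≡ 61 (mod 91). Now have (61/91).
61 ≡ 1 (mod 4), so quadratic reciprocity gives (61/91) = (91/61). Reduce: 91 ≡ 30 (mod 61). Now have (30/61).
Factor out 2: 30 = 2·15. Since 61 ≡ 5 (mod 8), (2/61) = -1. Now have -(15/61).
61 ≡ 1 (mod 4), so quadratic reciprocity gives (15/61) = (61/15). Reduce: 61 ≡ 1 (mod 15). Now have -(1/15).
(1/15) = 1. Collecting the sign factors: -1.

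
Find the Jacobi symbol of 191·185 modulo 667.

By multiplicativity, (191·185/667) = (191/667)·(185/667).
First factor (191/667):
(191/667)
  = -(667/191)    [QR: both ≡ 3 mod 4, sign flips]
  = -(94/191)    [667 ≡ 94 mod 191]
  = -(47/191)    [191 ≡ 7 mod 8 ⇒ (2/191) = +1]
  = (191/47)    [QR: both ≡ 3 mod 4, sign flips]
  = (3/47)    [191 ≡ 3 mod 47]
  = -(47/3)    [QR: both ≡ 3 mod 4, sign flips]
  = -(2/3)    [47 ≡ 2 mod 3]
  = (1/3)    [3 ≡ 3 mod 8 ⇒ (2/3) = -1]
  = 1    [(1/3) = 1]
Second factor (185/667):
(185/667)
  = (667/185)    [QR: 185 ≡ 1 mod 4, sign kept]
  = (112/185)    [667 ≡ 112 mod 185]
  = (7/185)    [185 ≡ 1 mod 8 ⇒ (2/185)^4 = +1]
  = (185/7)    [QR: 185 ≡ 1 mod 4, sign kept]
  = (3/7)    [185 ≡ 3 mod 7]
  = -(7/3)    [QR: both ≡ 3 mod 4, sign flips]
  = -(1/3)    [7 ≡ 1 mod 3]
  = -1    [(1/3) = 1]
Product: (1)·(-1) = -1.

-1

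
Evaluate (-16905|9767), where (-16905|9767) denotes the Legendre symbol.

1

Pull out -1: (-16905|9767) = (-1|9767)·(16905|9767). Since 9767 ≡ 3 (mod 4), (-1|9767) = -1. Now have -(16905|9767).
Reduce the numerator: 16905 ≡ 7138 (mod 9767), so (16905|9767) = (7138|9767).
Factor out 2: 7138 = 2·3569. Since 9767 ≡ 7 (mod 8), (2|9767) = +1. Now have -(3569|9767).
3569 ≡ 1 (mod 4), so quadratic reciprocity gives (3569|9767) = (9767|3569). Reduce: 9767 ≡ 2629 (mod 3569). Now have -(2629|3569).
2629 ≡ 1 (mod 4), so quadratic reciprocity gives (2629|3569) = (3569|2629). Reduce: 3569 ≡ 940 (mod 2629). Now have -(940|2629).
Factor out 2: 940 = 2^2·235. Since 2629 ≡ 5 (mod 8), (2|2629) = -1, and (2|2629)^2 = +1. Now have -(235|2629).
2629 ≡ 1 (mod 4), so quadratic reciprocity gives (235|2629) = (2629|235). Reduce: 2629 ≡ 44 (mod 235). Now have -(44|235).
Factor out 2: 44 = 2^2·11. Since 235 ≡ 3 (mod 8), (2|235) = -1, and (2|235)^2 = +1. Now have -(11|235).
Both 11 ≡ 3 and 235 ≡ 3 (mod 4), so reciprocity gives (11|235) = -(235|11). Reduce: 235 ≡ 4 (mod 11). Now have (4|11).
Factor out 2: 4 = 2^2. Since 11 ≡ 3 (mod 8), (2|11) = -1, and (2|11)^2 = +1. Now have (1|11).
(1|11) = 1. Collecting the sign factors: 1.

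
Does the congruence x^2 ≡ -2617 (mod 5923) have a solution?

yes

Pull out -1: (-2617/5923) = (-1/5923)·(2617/5923). Since 5923 ≡ 3 (mod 4), (-1/5923) = -1. Now have -(2617/5923).
2617 ≡ 1 (mod 4), so quadratic reciprocity gives (2617/5923) = (5923/2617). Reduce: 5923 ≡ 689 (mod 2617). Now have -(689/2617).
689 ≡ 1 (mod 4), so quadratic reciprocity gives (689/2617) = (2617/689). Reduce: 2617 ≡ 550 (mod 689). Now have -(550/689).
Factor out 2: 550 = 2·275. Since 689 ≡ 1 (mod 8), (2/689) = +1. Now have -(275/689).
689 ≡ 1 (mod 4), so quadratic reciprocity gives (275/689) = (689/275). Reduce: 689 ≡ 139 (mod 275). Now have -(139/275).
Both 139 ≡ 3 and 275 ≡ 3 (mod 4), so reciprocity gives (139/275) = -(275/139). Reduce: 275 ≡ 136 (mod 139). Now have (136/139).
Factor out 2: 136 = 2^3·17. Since 139 ≡ 3 (mod 8), (2/139) = -1, and (2/139)^3 = -1. Now have -(17/139).
17 ≡ 1 (mod 4), so quadratic reciprocity gives (17/139) = (139/17). Reduce: 139 ≡ 3 (mod 17). Now have -(3/17).
17 ≡ 1 (mod 4), so quadratic reciprocity gives (3/17) = (17/3). Reduce: 17 ≡ 2 (mod 3). Now have -(2/3).
Factor out 2: 2 = 2. Since 3 ≡ 3 (mod 8), (2/3) = -1. Now have (1/3).
(1/3) = 1. Collecting the sign factors: 1.
The Legendre symbol is 1, so x^2 ≡ -2617 (mod 5923) has solution.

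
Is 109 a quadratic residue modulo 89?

yes

(109|89)
  = (20|89)    [109 ≡ 20 mod 89]
  = (5|89)    [89 ≡ 1 mod 8 ⇒ (2|89)^2 = +1]
  = (89|5)    [QR: 5 ≡ 1 mod 4, sign kept]
  = (4|5)    [89 ≡ 4 mod 5]
  = (1|5)    [5 ≡ 5 mod 8 ⇒ (2|5)^2 = +1]
  = 1    [(1|5) = 1]
(109|89) = 1, and 89 is prime, so 109 is a quadratic residue mod 89.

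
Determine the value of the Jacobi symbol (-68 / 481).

Reduce the numerator: -68 ≡ 413 (mod 481), so (-68 / 481) = (413 / 481).
413 ≡ 1 (mod 4), so quadratic reciprocity gives (413 / 481) = (481 / 413). Reduce: 481 ≡ 68 (mod 413). Now have (68 / 413).
Factor out 2: 68 = 2^2·17. Since 413 ≡ 5 (mod 8), (2 / 413) = -1, and (2 / 413)^2 = +1. Now have (17 / 413).
17 ≡ 1 (mod 4), so quadratic reciprocity gives (17 / 413) = (413 / 17). Reduce: 413 ≡ 5 (mod 17). Now have (5 / 17).
5 ≡ 1 (mod 4), so quadratic reciprocity gives (5 / 17) = (17 / 5). Reduce: 17 ≡ 2 (mod 5). Now have (2 / 5).
Factor out 2: 2 = 2. Since 5 ≡ 5 (mod 8), (2 / 5) = -1. Now have -(1 / 5).
(1 / 5) = 1. Collecting the sign factors: -1.

-1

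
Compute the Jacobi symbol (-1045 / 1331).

0

Pull out -1: (-1045 / 1331) = (-1 / 1331)·(1045 / 1331). Since 1331 ≡ 3 (mod 4), (-1 / 1331) = -1. Now have -(1045 / 1331).
1045 ≡ 1 (mod 4), so quadratic reciprocity gives (1045 / 1331) = (1331 / 1045). Reduce: 1331 ≡ 286 (mod 1045). Now have -(286 / 1045).
Factor out 2: 286 = 2·143. Since 1045 ≡ 5 (mod 8), (2 / 1045) = -1. Now have (143 / 1045).
1045 ≡ 1 (mod 4), so quadratic reciprocity gives (143 / 1045) = (1045 / 143). Reduce: 1045 ≡ 44 (mod 143). Now have (44 / 143).
Factor out 2: 44 = 2^2·11. Since 143 ≡ 7 (mod 8), (2 / 143) = +1, and (2 / 143)^2 = +1. Now have (11 / 143).
Both 11 ≡ 3 and 143 ≡ 3 (mod 4), so reciprocity gives (11 / 143) = -(143 / 11). Reduce: 143 ≡ 0 (mod 11). Now have -(0 / 11).
The numerator is now 0 with denominator 11 > 1: the symbol is 0.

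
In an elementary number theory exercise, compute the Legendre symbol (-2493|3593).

Reduce the numerator: -2493 ≡ 1100 (mod 3593), so (-2493|3593) = (1100|3593).
Factor out 2: 1100 = 2^2·275. Since 3593 ≡ 1 (mod 8), (2|3593) = +1, and (2|3593)^2 = +1. Now have (275|3593).
3593 ≡ 1 (mod 4), so quadratic reciprocity gives (275|3593) = (3593|275). Reduce: 3593 ≡ 18 (mod 275). Now have (18|275).
Factor out 2: 18 = 2·9. Since 275 ≡ 3 (mod 8), (2|275) = -1. Now have -(9|275).
9 ≡ 1 (mod 4), so quadratic reciprocity gives (9|275) = (275|9). Reduce: 275 ≡ 5 (mod 9). Now have -(5|9).
5 ≡ 1 (mod 4), so quadratic reciprocity gives (5|9) = (9|5). Reduce: 9 ≡ 4 (mod 5). Now have -(4|5).
Factor out 2: 4 = 2^2. Since 5 ≡ 5 (mod 8), (2|5) = -1, and (2|5)^2 = +1. Now have -(1|5).
(1|5) = 1. Collecting the sign factors: -1.

-1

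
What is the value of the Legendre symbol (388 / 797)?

Factor out 2: 388 = 2^2·97. Since 797 ≡ 5 (mod 8), (2 / 797) = -1, and (2 / 797)^2 = +1. Now have (97 / 797).
97 ≡ 1 (mod 4), so quadratic reciprocity gives (97 / 797) = (797 / 97). Reduce: 797 ≡ 21 (mod 97). Now have (21 / 97).
21 ≡ 1 (mod 4), so quadratic reciprocity gives (21 / 97) = (97 / 21). Reduce: 97 ≡ 13 (mod 21). Now have (13 / 21).
13 ≡ 1 (mod 4), so quadratic reciprocity gives (13 / 21) = (21 / 13). Reduce: 21 ≡ 8 (mod 13). Now have (8 / 13).
Factor out 2: 8 = 2^3. Since 13 ≡ 5 (mod 8), (2 / 13) = -1, and (2 / 13)^3 = -1. Now have -(1 / 13).
(1 / 13) = 1. Collecting the sign factors: -1.

-1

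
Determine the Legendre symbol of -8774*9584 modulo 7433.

1

By multiplicativity, (-8774·9584/7433) = (-8774/7433)·(9584/7433).
First factor (-8774/7433):
Reduce the numerator: -8774 ≡ 6092 (mod 7433), so (-8774/7433) = (6092/7433).
Factor out 2: 6092 = 2^2·1523. Since 7433 ≡ 1 (mod 8), (2/7433) = +1, and (2/7433)^2 = +1. Now have (1523/7433).
7433 ≡ 1 (mod 4), so quadratic reciprocity gives (1523/7433) = (7433/1523). Reduce: 7433 ≡ 1341 (mod 1523). Now have (1341/1523).
1341 ≡ 1 (mod 4), so quadratic reciprocity gives (1341/1523) = (1523/1341). Reduce: 1523 ≡ 182 (mod 1341). Now have (182/1341).
Factor out 2: 182 = 2·91. Since 1341 ≡ 5 (mod 8), (2/1341) = -1. Now have -(91/1341).
1341 ≡ 1 (mod 4), so quadratic reciprocity gives (91/1341) = (1341/91). Reduce: 1341 ≡ 67 (mod 91). Now have -(67/91).
Both 67 ≡ 3 and 91 ≡ 3 (mod 4), so reciprocity gives (67/91) = -(91/67). Reduce: 91 ≡ 24 (mod 67). Now have (24/67).
Factor out 2: 24 = 2^3·3. Since 67 ≡ 3 (mod 8), (2/67) = -1, and (2/67)^3 = -1. Now have -(3/67).
Both 3 ≡ 3 and 67 ≡ 3 (mod 4), so reciprocity gives (3/67) = -(67/3). Reduce: 67 ≡ 1 (mod 3). Now have (1/3).
(1/3) = 1. Collecting the sign factors: 1.
Second factor (9584/7433):
Reduce the numerator: 9584 ≡ 2151 (mod 7433), so (9584/7433) = (2151/7433).
7433 ≡ 1 (mod 4), so quadratic reciprocity gives (2151/7433) = (7433/2151). Reduce: 7433 ≡ 980 (mod 2151). Now have (980/2151).
Factor out 2: 980 = 2^2·245. Since 2151 ≡ 7 (mod 8), (2/2151) = +1, and (2/2151)^2 = +1. Now have (245/2151).
245 ≡ 1 (mod 4), so quadratic reciprocity gives (245/2151) = (2151/245). Reduce: 2151 ≡ 191 (mod 245). Now have (191/245).
245 ≡ 1 (mod 4), so quadratic reciprocity gives (191/245) = (245/191). Reduce: 245 ≡ 54 (mod 191). Now have (54/191).
Factor out 2: 54 = 2·27. Since 191 ≡ 7 (mod 8), (2/191) = +1. Now have (27/191).
Both 27 ≡ 3 and 191 ≡ 3 (mod 4), so reciprocity gives (27/191) = -(191/27). Reduce: 191 ≡ 2 (mod 27). Now have -(2/27).
Factor out 2: 2 = 2. Since 27 ≡ 3 (mod 8), (2/27) = -1. Now have (1/27).
(1/27) = 1. Collecting the sign factors: 1.
Product: (1)·(1) = 1.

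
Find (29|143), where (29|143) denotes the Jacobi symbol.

(29|143)
  = (143|29)    [QR: 29 ≡ 1 mod 4, sign kept]
  = (27|29)    [143 ≡ 27 mod 29]
  = (29|27)    [QR: 29 ≡ 1 mod 4, sign kept]
  = (2|27)    [29 ≡ 2 mod 27]
  = -(1|27)    [27 ≡ 3 mod 8 ⇒ (2|27) = -1]
  = -1    [(1|27) = 1]

-1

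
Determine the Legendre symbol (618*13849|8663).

-1

By multiplicativity, (618·13849|8663) = (618|8663)·(13849|8663).
First factor (618|8663):
(618|8663)
  = (309|8663)    [8663 ≡ 7 mod 8 ⇒ (2|8663) = +1]
  = (8663|309)    [QR: 309 ≡ 1 mod 4, sign kept]
  = (11|309)    [8663 ≡ 11 mod 309]
  = (309|11)    [QR: 309 ≡ 1 mod 4, sign kept]
  = (1|11)    [309 ≡ 1 mod 11]
  = 1    [(1|11) = 1]
Second factor (13849|8663):
(13849|8663)
  = (5186|8663)    [13849 ≡ 5186 mod 8663]
  = (2593|8663)    [8663 ≡ 7 mod 8 ⇒ (2|8663) = +1]
  = (8663|2593)    [QR: 2593 ≡ 1 mod 4, sign kept]
  = (884|2593)    [8663 ≡ 884 mod 2593]
  = (221|2593)    [2593 ≡ 1 mod 8 ⇒ (2|2593)^2 = +1]
  = (2593|221)    [QR: 221 ≡ 1 mod 4, sign kept]
  = (162|221)    [2593 ≡ 162 mod 221]
  = -(81|221)    [221 ≡ 5 mod 8 ⇒ (2|221) = -1]
  = -(221|81)    [QR: 81 ≡ 1 mod 4, sign kept]
  = -(59|81)    [221 ≡ 59 mod 81]
  = -(81|59)    [QR: 81 ≡ 1 mod 4, sign kept]
  = -(22|59)    [81 ≡ 22 mod 59]
  = (11|59)    [59 ≡ 3 mod 8 ⇒ (2|59) = -1]
  = -(59|11)    [QR: both ≡ 3 mod 4, sign flips]
  = -(4|11)    [59 ≡ 4 mod 11]
  = -(1|11)    [11 ≡ 3 mod 8 ⇒ (2|11)^2 = +1]
  = -1    [(1|11) = 1]
Product: (1)·(-1) = -1.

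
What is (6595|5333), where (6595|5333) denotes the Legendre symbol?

Reduce the numerator: 6595 ≡ 1262 (mod 5333), so (6595|5333) = (1262|5333).
Factor out 2: 1262 = 2·631. Since 5333 ≡ 5 (mod 8), (2|5333) = -1. Now have -(631|5333).
5333 ≡ 1 (mod 4), so quadratic reciprocity gives (631|5333) = (5333|631). Reduce: 5333 ≡ 285 (mod 631). Now have -(285|631).
285 ≡ 1 (mod 4), so quadratic reciprocity gives (285|631) = (631|285). Reduce: 631 ≡ 61 (mod 285). Now have -(61|285).
61 ≡ 1 (mod 4), so quadratic reciprocity gives (61|285) = (285|61). Reduce: 285 ≡ 41 (mod 61). Now have -(41|61).
41 ≡ 1 (mod 4), so quadratic reciprocity gives (41|61) = (61|41). Reduce: 61 ≡ 20 (mod 41). Now have -(20|41).
Factor out 2: 20 = 2^2·5. Since 41 ≡ 1 (mod 8), (2|41) = +1, and (2|41)^2 = +1. Now have -(5|41).
5 ≡ 1 (mod 4), so quadratic reciprocity gives (5|41) = (41|5). Reduce: 41 ≡ 1 (mod 5). Now have -(1|5).
(1|5) = 1. Collecting the sign factors: -1.

-1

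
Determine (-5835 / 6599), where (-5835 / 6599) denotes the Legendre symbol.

(-5835 / 6599)
  = (764 / 6599)    [-5835 ≡ 764 mod 6599]
  = (191 / 6599)    [6599 ≡ 7 mod 8 ⇒ (2 / 6599)^2 = +1]
  = -(6599 / 191)    [QR: both ≡ 3 mod 4, sign flips]
  = -(105 / 191)    [6599 ≡ 105 mod 191]
  = -(191 / 105)    [QR: 105 ≡ 1 mod 4, sign kept]
  = -(86 / 105)    [191 ≡ 86 mod 105]
  = -(43 / 105)    [105 ≡ 1 mod 8 ⇒ (2 / 105) = +1]
  = -(105 / 43)    [QR: 105 ≡ 1 mod 4, sign kept]
  = -(19 / 43)    [105 ≡ 19 mod 43]
  = (43 / 19)    [QR: both ≡ 3 mod 4, sign flips]
  = (5 / 19)    [43 ≡ 5 mod 19]
  = (19 / 5)    [QR: 5 ≡ 1 mod 4, sign kept]
  = (4 / 5)    [19 ≡ 4 mod 5]
  = (1 / 5)    [5 ≡ 5 mod 8 ⇒ (2 / 5)^2 = +1]
  = 1    [(1 / 5) = 1]

1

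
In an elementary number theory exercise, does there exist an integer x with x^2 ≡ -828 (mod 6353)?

no

(-828/6353)
  = (828/6353)    [6353 ≡ 1 mod 4 ⇒ (-1/6353) = +1]
  = (207/6353)    [6353 ≡ 1 mod 8 ⇒ (2/6353)^2 = +1]
  = (6353/207)    [QR: 6353 ≡ 1 mod 4, sign kept]
  = (143/207)    [6353 ≡ 143 mod 207]
  = -(207/143)    [QR: both ≡ 3 mod 4, sign flips]
  = -(64/143)    [207 ≡ 64 mod 143]
  = -(1/143)    [143 ≡ 7 mod 8 ⇒ (2/143)^6 = +1]
  = -1    [(1/143) = 1]
The Legendre symbol is -1, so x^2 ≡ -828 (mod 6353) has no solution.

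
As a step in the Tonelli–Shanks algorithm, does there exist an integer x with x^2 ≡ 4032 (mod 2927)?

no

(4032/2927)
  = (1105/2927)    [4032 ≡ 1105 mod 2927]
  = (2927/1105)    [QR: 1105 ≡ 1 mod 4, sign kept]
  = (717/1105)    [2927 ≡ 717 mod 1105]
  = (1105/717)    [QR: 717 ≡ 1 mod 4, sign kept]
  = (388/717)    [1105 ≡ 388 mod 717]
  = (97/717)    [717 ≡ 5 mod 8 ⇒ (2/717)^2 = +1]
  = (717/97)    [QR: 97 ≡ 1 mod 4, sign kept]
  = (38/97)    [717 ≡ 38 mod 97]
  = (19/97)    [97 ≡ 1 mod 8 ⇒ (2/97) = +1]
  = (97/19)    [QR: 97 ≡ 1 mod 4, sign kept]
  = (2/19)    [97 ≡ 2 mod 19]
  = -(1/19)    [19 ≡ 3 mod 8 ⇒ (2/19) = -1]
  = -1    [(1/19) = 1]
The Legendre symbol is -1, so x^2 ≡ 4032 (mod 2927) has no solution.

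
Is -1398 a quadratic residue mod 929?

(-1398/929)
  = (460/929)    [-1398 ≡ 460 mod 929]
  = (115/929)    [929 ≡ 1 mod 8 ⇒ (2/929)^2 = +1]
  = (929/115)    [QR: 929 ≡ 1 mod 4, sign kept]
  = (9/115)    [929 ≡ 9 mod 115]
  = (115/9)    [QR: 9 ≡ 1 mod 4, sign kept]
  = (7/9)    [115 ≡ 7 mod 9]
  = (9/7)    [QR: 9 ≡ 1 mod 4, sign kept]
  = (2/7)    [9 ≡ 2 mod 7]
  = (1/7)    [7 ≡ 7 mod 8 ⇒ (2/7) = +1]
  = 1    [(1/7) = 1]
The Legendre symbol is 1, so x^2 ≡ -1398 (mod 929) has solution.

yes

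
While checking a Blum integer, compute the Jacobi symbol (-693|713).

Reduce the numerator: -693 ≡ 20 (mod 713), so (-693|713) = (20|713).
Factor out 2: 20 = 2^2·5. Since 713 ≡ 1 (mod 8), (2|713) = +1, and (2|713)^2 = +1. Now have (5|713).
5 ≡ 1 (mod 4), so quadratic reciprocity gives (5|713) = (713|5). Reduce: 713 ≡ 3 (mod 5). Now have (3|5).
5 ≡ 1 (mod 4), so quadratic reciprocity gives (3|5) = (5|3). Reduce: 5 ≡ 2 (mod 3). Now have (2|3).
Factor out 2: 2 = 2. Since 3 ≡ 3 (mod 8), (2|3) = -1. Now have -(1|3).
(1|3) = 1. Collecting the sign factors: -1.

-1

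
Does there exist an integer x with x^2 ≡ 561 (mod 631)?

yes

561 ≡ 1 (mod 4), so quadratic reciprocity gives (561|631) = (631|561). Reduce: 631 ≡ 70 (mod 561). Now have (70|561).
Factor out 2: 70 = 2·35. Since 561 ≡ 1 (mod 8), (2|561) = +1. Now have (35|561).
561 ≡ 1 (mod 4), so quadratic reciprocity gives (35|561) = (561|35). Reduce: 561 ≡ 1 (mod 35). Now have (1|35).
(1|35) = 1. Collecting the sign factors: 1.
The Legendre symbol is 1, so x^2 ≡ 561 (mod 631) has solution.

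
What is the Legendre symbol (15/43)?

1

(15/43)
  = -(43/15)    [QR: both ≡ 3 mod 4, sign flips]
  = -(13/15)    [43 ≡ 13 mod 15]
  = -(15/13)    [QR: 13 ≡ 1 mod 4, sign kept]
  = -(2/13)    [15 ≡ 2 mod 13]
  = (1/13)    [13 ≡ 5 mod 8 ⇒ (2/13) = -1]
  = 1    [(1/13) = 1]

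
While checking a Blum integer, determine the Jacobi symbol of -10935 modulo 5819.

-1

(-10935|5819)
  = -(10935|5819)    [5819 ≡ 3 mod 4 ⇒ (-1|5819) = -1]
  = -(5116|5819)    [10935 ≡ 5116 mod 5819]
  = -(1279|5819)    [5819 ≡ 3 mod 8 ⇒ (2|5819)^2 = +1]
  = (5819|1279)    [QR: both ≡ 3 mod 4, sign flips]
  = (703|1279)    [5819 ≡ 703 mod 1279]
  = -(1279|703)    [QR: both ≡ 3 mod 4, sign flips]
  = -(576|703)    [1279 ≡ 576 mod 703]
  = -(9|703)    [703 ≡ 7 mod 8 ⇒ (2|703)^6 = +1]
  = -(703|9)    [QR: 9 ≡ 1 mod 4, sign kept]
  = -(1|9)    [703 ≡ 1 mod 9]
  = -1    [(1|9) = 1]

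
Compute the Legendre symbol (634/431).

(634/431)
  = (203/431)    [634 ≡ 203 mod 431]
  = -(431/203)    [QR: both ≡ 3 mod 4, sign flips]
  = -(25/203)    [431 ≡ 25 mod 203]
  = -(203/25)    [QR: 25 ≡ 1 mod 4, sign kept]
  = -(3/25)    [203 ≡ 3 mod 25]
  = -(25/3)    [QR: 25 ≡ 1 mod 4, sign kept]
  = -(1/3)    [25 ≡ 1 mod 3]
  = -1    [(1/3) = 1]

-1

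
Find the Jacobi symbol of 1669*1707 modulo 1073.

By multiplicativity, (1669·1707/1073) = (1669/1073)·(1707/1073).
First factor (1669/1073):
Reduce the numerator: 1669 ≡ 596 (mod 1073), so (1669/1073) = (596/1073).
Factor out 2: 596 = 2^2·149. Since 1073 ≡ 1 (mod 8), (2/1073) = +1, and (2/1073)^2 = +1. Now have (149/1073).
149 ≡ 1 (mod 4), so quadratic reciprocity gives (149/1073) = (1073/149). Reduce: 1073 ≡ 30 (mod 149). Now have (30/149).
Factor out 2: 30 = 2·15. Since 149 ≡ 5 (mod 8), (2/149) = -1. Now have -(15/149).
149 ≡ 1 (mod 4), so quadratic reciprocity gives (15/149) = (149/15). Reduce: 149 ≡ 14 (mod 15). Now have -(14/15).
Factor out 2: 14 = 2·7. Since 15 ≡ 7 (mod 8), (2/15) = +1. Now have -(7/15).
Both 7 ≡ 3 and 15 ≡ 3 (mod 4), so reciprocity gives (7/15) = -(15/7). Reduce: 15 ≡ 1 (mod 7). Now have (1/7).
(1/7) = 1. Collecting the sign factors: 1.
Second factor (1707/1073):
Reduce the numerator: 1707 ≡ 634 (mod 1073), so (1707/1073) = (634/1073).
Factor out 2: 634 = 2·317. Since 1073 ≡ 1 (mod 8), (2/1073) = +1. Now have (317/1073).
317 ≡ 1 (mod 4), so quadratic reciprocity gives (317/1073) = (1073/317). Reduce: 1073 ≡ 122 (mod 317). Now have (122/317).
Factor out 2: 122 = 2·61. Since 317 ≡ 5 (mod 8), (2/317) = -1. Now have -(61/317).
61 ≡ 1 (mod 4), so quadratic reciprocity gives (61/317) = (317/61). Reduce: 317 ≡ 12 (mod 61). Now have -(12/61).
Factor out 2: 12 = 2^2·3. Since 61 ≡ 5 (mod 8), (2/61) = -1, and (2/61)^2 = +1. Now have -(3/61).
61 ≡ 1 (mod 4), so quadratic reciprocity gives (3/61) = (61/3). Reduce: 61 ≡ 1 (mod 3). Now have -(1/3).
(1/3) = 1. Collecting the sign factors: -1.
Product: (1)·(-1) = -1.

-1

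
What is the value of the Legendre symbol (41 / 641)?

(41 / 641)
  = (641 / 41)    [QR: 41 ≡ 1 mod 4, sign kept]
  = (26 / 41)    [641 ≡ 26 mod 41]
  = (13 / 41)    [41 ≡ 1 mod 8 ⇒ (2 / 41) = +1]
  = (41 / 13)    [QR: 13 ≡ 1 mod 4, sign kept]
  = (2 / 13)    [41 ≡ 2 mod 13]
  = -(1 / 13)    [13 ≡ 5 mod 8 ⇒ (2 / 13) = -1]
  = -1    [(1 / 13) = 1]

-1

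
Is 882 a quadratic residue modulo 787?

no

Reduce the numerator: 882 ≡ 95 (mod 787), so (882|787) = (95|787).
Both 95 ≡ 3 and 787 ≡ 3 (mod 4), so reciprocity gives (95|787) = -(787|95). Reduce: 787 ≡ 27 (mod 95). Now have -(27|95).
Both 27 ≡ 3 and 95 ≡ 3 (mod 4), so reciprocity gives (27|95) = -(95|27). Reduce: 95 ≡ 14 (mod 27). Now have (14|27).
Factor out 2: 14 = 2·7. Since 27 ≡ 3 (mod 8), (2|27) = -1. Now have -(7|27).
Both 7 ≡ 3 and 27 ≡ 3 (mod 4), so reciprocity gives (7|27) = -(27|7). Reduce: 27 ≡ 6 (mod 7). Now have (6|7).
Factor out 2: 6 = 2·3. Since 7 ≡ 7 (mod 8), (2|7) = +1. Now have (3|7).
Both 3 ≡ 3 and 7 ≡ 3 (mod 4), so reciprocity gives (3|7) = -(7|3). Reduce: 7 ≡ 1 (mod 3). Now have -(1|3).
(1|3) = 1. Collecting the sign factors: -1.
The Legendre symbol is -1, so x^2 ≡ 882 (mod 787) has no solution.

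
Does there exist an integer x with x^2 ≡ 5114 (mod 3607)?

Reduce the numerator: 5114 ≡ 1507 (mod 3607), so (5114|3607) = (1507|3607).
Both 1507 ≡ 3 and 3607 ≡ 3 (mod 4), so reciprocity gives (1507|3607) = -(3607|1507). Reduce: 3607 ≡ 593 (mod 1507). Now have -(593|1507).
593 ≡ 1 (mod 4), so quadratic reciprocity gives (593|1507) = (1507|593). Reduce: 1507 ≡ 321 (mod 593). Now have -(321|593).
321 ≡ 1 (mod 4), so quadratic reciprocity gives (321|593) = (593|321). Reduce: 593 ≡ 272 (mod 321). Now have -(272|321).
Factor out 2: 272 = 2^4·17. Since 321 ≡ 1 (mod 8), (2|321) = +1, and (2|321)^4 = +1. Now have -(17|321).
17 ≡ 1 (mod 4), so quadratic reciprocity gives (17|321) = (321|17). Reduce: 321 ≡ 15 (mod 17). Now have -(15|17).
17 ≡ 1 (mod 4), so quadratic reciprocity gives (15|17) = (17|15). Reduce: 17 ≡ 2 (mod 15). Now have -(2|15).
Factor out 2: 2 = 2. Since 15 ≡ 7 (mod 8), (2|15) = +1. Now have -(1|15).
(1|15) = 1. Collecting the sign factors: -1.
(5114|3607) = -1, and 3607 is prime, so 5114 is not a quadratic residue mod 3607.

no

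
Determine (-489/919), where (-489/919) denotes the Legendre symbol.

-1

(-489/919)
  = (430/919)    [-489 ≡ 430 mod 919]
  = (215/919)    [919 ≡ 7 mod 8 ⇒ (2/919) = +1]
  = -(919/215)    [QR: both ≡ 3 mod 4, sign flips]
  = -(59/215)    [919 ≡ 59 mod 215]
  = (215/59)    [QR: both ≡ 3 mod 4, sign flips]
  = (38/59)    [215 ≡ 38 mod 59]
  = -(19/59)    [59 ≡ 3 mod 8 ⇒ (2/59) = -1]
  = (59/19)    [QR: both ≡ 3 mod 4, sign flips]
  = (2/19)    [59 ≡ 2 mod 19]
  = -(1/19)    [19 ≡ 3 mod 8 ⇒ (2/19) = -1]
  = -1    [(1/19) = 1]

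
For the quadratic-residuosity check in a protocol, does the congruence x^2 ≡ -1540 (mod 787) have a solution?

(-1540/787)
  = -(1540/787)    [787 ≡ 3 mod 4 ⇒ (-1/787) = -1]
  = -(753/787)    [1540 ≡ 753 mod 787]
  = -(787/753)    [QR: 753 ≡ 1 mod 4, sign kept]
  = -(34/753)    [787 ≡ 34 mod 753]
  = -(17/753)    [753 ≡ 1 mod 8 ⇒ (2/753) = +1]
  = -(753/17)    [QR: 17 ≡ 1 mod 4, sign kept]
  = -(5/17)    [753 ≡ 5 mod 17]
  = -(17/5)    [QR: 5 ≡ 1 mod 4, sign kept]
  = -(2/5)    [17 ≡ 2 mod 5]
  = (1/5)    [5 ≡ 5 mod 8 ⇒ (2/5) = -1]
  = 1    [(1/5) = 1]
(-1540/787) = 1, and 787 is prime, so -1540 is a quadratic residue mod 787.

yes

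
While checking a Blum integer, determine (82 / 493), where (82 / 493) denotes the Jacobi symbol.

(82 / 493)
  = -(41 / 493)    [493 ≡ 5 mod 8 ⇒ (2 / 493) = -1]
  = -(493 / 41)    [QR: 41 ≡ 1 mod 4, sign kept]
  = -(1 / 41)    [493 ≡ 1 mod 41]
  = -1    [(1 / 41) = 1]

-1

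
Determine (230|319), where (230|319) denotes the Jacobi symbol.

Factor out 2: 230 = 2·115. Since 319 ≡ 7 (mod 8), (2|319) = +1. Now have (115|319).
Both 115 ≡ 3 and 319 ≡ 3 (mod 4), so reciprocity gives (115|319) = -(319|115). Reduce: 319 ≡ 89 (mod 115). Now have -(89|115).
89 ≡ 1 (mod 4), so quadratic reciprocity gives (89|115) = (115|89). Reduce: 115 ≡ 26 (mod 89). Now have -(26|89).
Factor out 2: 26 = 2·13. Since 89 ≡ 1 (mod 8), (2|89) = +1. Now have -(13|89).
13 ≡ 1 (mod 4), so quadratic reciprocity gives (13|89) = (89|13). Reduce: 89 ≡ 11 (mod 13). Now have -(11|13).
13 ≡ 1 (mod 4), so quadratic reciprocity gives (11|13) = (13|11). Reduce: 13 ≡ 2 (mod 11). Now have -(2|11).
Factor out 2: 2 = 2. Since 11 ≡ 3 (mod 8), (2|11) = -1. Now have (1|11).
(1|11) = 1. Collecting the sign factors: 1.

1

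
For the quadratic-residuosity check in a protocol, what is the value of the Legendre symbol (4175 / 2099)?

1

(4175 / 2099)
  = (2076 / 2099)    [4175 ≡ 2076 mod 2099]
  = (519 / 2099)    [2099 ≡ 3 mod 8 ⇒ (2 / 2099)^2 = +1]
  = -(2099 / 519)    [QR: both ≡ 3 mod 4, sign flips]
  = -(23 / 519)    [2099 ≡ 23 mod 519]
  = (519 / 23)    [QR: both ≡ 3 mod 4, sign flips]
  = (13 / 23)    [519 ≡ 13 mod 23]
  = (23 / 13)    [QR: 13 ≡ 1 mod 4, sign kept]
  = (10 / 13)    [23 ≡ 10 mod 13]
  = -(5 / 13)    [13 ≡ 5 mod 8 ⇒ (2 / 13) = -1]
  = -(13 / 5)    [QR: 5 ≡ 1 mod 4, sign kept]
  = -(3 / 5)    [13 ≡ 3 mod 5]
  = -(5 / 3)    [QR: 5 ≡ 1 mod 4, sign kept]
  = -(2 / 3)    [5 ≡ 2 mod 3]
  = (1 / 3)    [3 ≡ 3 mod 8 ⇒ (2 / 3) = -1]
  = 1    [(1 / 3) = 1]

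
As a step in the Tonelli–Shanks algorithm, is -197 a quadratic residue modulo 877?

no

(-197/877)
  = (197/877)    [877 ≡ 1 mod 4 ⇒ (-1/877) = +1]
  = (877/197)    [QR: 197 ≡ 1 mod 4, sign kept]
  = (89/197)    [877 ≡ 89 mod 197]
  = (197/89)    [QR: 89 ≡ 1 mod 4, sign kept]
  = (19/89)    [197 ≡ 19 mod 89]
  = (89/19)    [QR: 89 ≡ 1 mod 4, sign kept]
  = (13/19)    [89 ≡ 13 mod 19]
  = (19/13)    [QR: 13 ≡ 1 mod 4, sign kept]
  = (6/13)    [19 ≡ 6 mod 13]
  = -(3/13)    [13 ≡ 5 mod 8 ⇒ (2/13) = -1]
  = -(13/3)    [QR: 13 ≡ 1 mod 4, sign kept]
  = -(1/3)    [13 ≡ 1 mod 3]
  = -1    [(1/3) = 1]
(-197/877) = -1, and 877 is prime, so -197 is not a quadratic residue mod 877.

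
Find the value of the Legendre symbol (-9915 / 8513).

1

(-9915 / 8513)
  = (7111 / 8513)    [-9915 ≡ 7111 mod 8513]
  = (8513 / 7111)    [QR: 8513 ≡ 1 mod 4, sign kept]
  = (1402 / 7111)    [8513 ≡ 1402 mod 7111]
  = (701 / 7111)    [7111 ≡ 7 mod 8 ⇒ (2 / 7111) = +1]
  = (7111 / 701)    [QR: 701 ≡ 1 mod 4, sign kept]
  = (101 / 701)    [7111 ≡ 101 mod 701]
  = (701 / 101)    [QR: 101 ≡ 1 mod 4, sign kept]
  = (95 / 101)    [701 ≡ 95 mod 101]
  = (101 / 95)    [QR: 101 ≡ 1 mod 4, sign kept]
  = (6 / 95)    [101 ≡ 6 mod 95]
  = (3 / 95)    [95 ≡ 7 mod 8 ⇒ (2 / 95) = +1]
  = -(95 / 3)    [QR: both ≡ 3 mod 4, sign flips]
  = -(2 / 3)    [95 ≡ 2 mod 3]
  = (1 / 3)    [3 ≡ 3 mod 8 ⇒ (2 / 3) = -1]
  = 1    [(1 / 3) = 1]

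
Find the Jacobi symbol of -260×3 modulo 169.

0

By multiplicativity, (-260·3/169) = (-260/169)·(3/169).
First factor (-260/169):
(-260/169)
  = (260/169)    [169 ≡ 1 mod 4 ⇒ (-1/169) = +1]
  = (91/169)    [260 ≡ 91 mod 169]
  = (169/91)    [QR: 169 ≡ 1 mod 4, sign kept]
  = (78/91)    [169 ≡ 78 mod 91]
  = -(39/91)    [91 ≡ 3 mod 8 ⇒ (2/91) = -1]
  = (91/39)    [QR: both ≡ 3 mod 4, sign flips]
  = (13/39)    [91 ≡ 13 mod 39]
  = (39/13)    [QR: 13 ≡ 1 mod 4, sign kept]
  = (0/13)    [39 ≡ 0 mod 13]
  = 0    [numerator 0, gcd > 1]
Second factor (3/169):
(3/169)
  = (169/3)    [QR: 169 ≡ 1 mod 4, sign kept]
  = (1/3)    [169 ≡ 1 mod 3]
  = 1    [(1/3) = 1]
Product: (0)·(1) = 0.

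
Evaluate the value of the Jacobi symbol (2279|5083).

(2279|5083)
  = -(5083|2279)    [QR: both ≡ 3 mod 4, sign flips]
  = -(525|2279)    [5083 ≡ 525 mod 2279]
  = -(2279|525)    [QR: 525 ≡ 1 mod 4, sign kept]
  = -(179|525)    [2279 ≡ 179 mod 525]
  = -(525|179)    [QR: 525 ≡ 1 mod 4, sign kept]
  = -(167|179)    [525 ≡ 167 mod 179]
  = (179|167)    [QR: both ≡ 3 mod 4, sign flips]
  = (12|167)    [179 ≡ 12 mod 167]
  = (3|167)    [167 ≡ 7 mod 8 ⇒ (2|167)^2 = +1]
  = -(167|3)    [QR: both ≡ 3 mod 4, sign flips]
  = -(2|3)    [167 ≡ 2 mod 3]
  = (1|3)    [3 ≡ 3 mod 8 ⇒ (2|3) = -1]
  = 1    [(1|3) = 1]

1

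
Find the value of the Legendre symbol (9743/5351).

-1

(9743/5351)
  = (4392/5351)    [9743 ≡ 4392 mod 5351]
  = (549/5351)    [5351 ≡ 7 mod 8 ⇒ (2/5351)^3 = +1]
  = (5351/549)    [QR: 549 ≡ 1 mod 4, sign kept]
  = (410/549)    [5351 ≡ 410 mod 549]
  = -(205/549)    [549 ≡ 5 mod 8 ⇒ (2/549) = -1]
  = -(549/205)    [QR: 205 ≡ 1 mod 4, sign kept]
  = -(139/205)    [549 ≡ 139 mod 205]
  = -(205/139)    [QR: 205 ≡ 1 mod 4, sign kept]
  = -(66/139)    [205 ≡ 66 mod 139]
  = (33/139)    [139 ≡ 3 mod 8 ⇒ (2/139) = -1]
  = (139/33)    [QR: 33 ≡ 1 mod 4, sign kept]
  = (7/33)    [139 ≡ 7 mod 33]
  = (33/7)    [QR: 33 ≡ 1 mod 4, sign kept]
  = (5/7)    [33 ≡ 5 mod 7]
  = (7/5)    [QR: 5 ≡ 1 mod 4, sign kept]
  = (2/5)    [7 ≡ 2 mod 5]
  = -(1/5)    [5 ≡ 5 mod 8 ⇒ (2/5) = -1]
  = -1    [(1/5) = 1]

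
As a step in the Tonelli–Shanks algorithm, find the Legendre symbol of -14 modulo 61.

1

Reduce the numerator: -14 ≡ 47 (mod 61), so (-14|61) = (47|61).
61 ≡ 1 (mod 4), so quadratic reciprocity gives (47|61) = (61|47). Reduce: 61 ≡ 14 (mod 47). Now have (14|47).
Factor out 2: 14 = 2·7. Since 47 ≡ 7 (mod 8), (2|47) = +1. Now have (7|47).
Both 7 ≡ 3 and 47 ≡ 3 (mod 4), so reciprocity gives (7|47) = -(47|7). Reduce: 47 ≡ 5 (mod 7). Now have -(5|7).
5 ≡ 1 (mod 4), so quadratic reciprocity gives (5|7) = (7|5). Reduce: 7 ≡ 2 (mod 5). Now have -(2|5).
Factor out 2: 2 = 2. Since 5 ≡ 5 (mod 8), (2|5) = -1. Now have (1|5).
(1|5) = 1. Collecting the sign factors: 1.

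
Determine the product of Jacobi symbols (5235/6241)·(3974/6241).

1

By multiplicativity, (5235·3974/6241) = (5235/6241)·(3974/6241).
First factor (5235/6241):
(5235/6241)
  = (6241/5235)    [QR: 6241 ≡ 1 mod 4, sign kept]
  = (1006/5235)    [6241 ≡ 1006 mod 5235]
  = -(503/5235)    [5235 ≡ 3 mod 8 ⇒ (2/5235) = -1]
  = (5235/503)    [QR: both ≡ 3 mod 4, sign flips]
  = (205/503)    [5235 ≡ 205 mod 503]
  = (503/205)    [QR: 205 ≡ 1 mod 4, sign kept]
  = (93/205)    [503 ≡ 93 mod 205]
  = (205/93)    [QR: 93 ≡ 1 mod 4, sign kept]
  = (19/93)    [205 ≡ 19 mod 93]
  = (93/19)    [QR: 93 ≡ 1 mod 4, sign kept]
  = (17/19)    [93 ≡ 17 mod 19]
  = (19/17)    [QR: 17 ≡ 1 mod 4, sign kept]
  = (2/17)    [19 ≡ 2 mod 17]
  = (1/17)    [17 ≡ 1 mod 8 ⇒ (2/17) = +1]
  = 1    [(1/17) = 1]
Second factor (3974/6241):
(3974/6241)
  = (1987/6241)    [6241 ≡ 1 mod 8 ⇒ (2/6241) = +1]
  = (6241/1987)    [QR: 6241 ≡ 1 mod 4, sign kept]
  = (280/1987)    [6241 ≡ 280 mod 1987]
  = -(35/1987)    [1987 ≡ 3 mod 8 ⇒ (2/1987)^3 = -1]
  = (1987/35)    [QR: both ≡ 3 mod 4, sign flips]
  = (27/35)    [1987 ≡ 27 mod 35]
  = -(35/27)    [QR: both ≡ 3 mod 4, sign flips]
  = -(8/27)    [35 ≡ 8 mod 27]
  = (1/27)    [27 ≡ 3 mod 8 ⇒ (2/27)^3 = -1]
  = 1    [(1/27) = 1]
Product: (1)·(1) = 1.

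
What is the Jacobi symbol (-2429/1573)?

Reduce the numerator: -2429 ≡ 717 (mod 1573), so (-2429/1573) = (717/1573).
717 ≡ 1 (mod 4), so quadratic reciprocity gives (717/1573) = (1573/717). Reduce: 1573 ≡ 139 (mod 717). Now have (139/717).
717 ≡ 1 (mod 4), so quadratic reciprocity gives (139/717) = (717/139). Reduce: 717 ≡ 22 (mod 139). Now have (22/139).
Factor out 2: 22 = 2·11. Since 139 ≡ 3 (mod 8), (2/139) = -1. Now have -(11/139).
Both 11 ≡ 3 and 139 ≡ 3 (mod 4), so reciprocity gives (11/139) = -(139/11). Reduce: 139 ≡ 7 (mod 11). Now have (7/11).
Both 7 ≡ 3 and 11 ≡ 3 (mod 4), so reciprocity gives (7/11) = -(11/7). Reduce: 11 ≡ 4 (mod 7). Now have -(4/7).
Factor out 2: 4 = 2^2. Since 7 ≡ 7 (mod 8), (2/7) = +1, and (2/7)^2 = +1. Now have -(1/7).
(1/7) = 1. Collecting the sign factors: -1.

-1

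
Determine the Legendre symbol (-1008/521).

(-1008/521)
  = (34/521)    [-1008 ≡ 34 mod 521]
  = (17/521)    [521 ≡ 1 mod 8 ⇒ (2/521) = +1]
  = (521/17)    [QR: 17 ≡ 1 mod 4, sign kept]
  = (11/17)    [521 ≡ 11 mod 17]
  = (17/11)    [QR: 17 ≡ 1 mod 4, sign kept]
  = (6/11)    [17 ≡ 6 mod 11]
  = -(3/11)    [11 ≡ 3 mod 8 ⇒ (2/11) = -1]
  = (11/3)    [QR: both ≡ 3 mod 4, sign flips]
  = (2/3)    [11 ≡ 2 mod 3]
  = -(1/3)    [3 ≡ 3 mod 8 ⇒ (2/3) = -1]
  = -1    [(1/3) = 1]

-1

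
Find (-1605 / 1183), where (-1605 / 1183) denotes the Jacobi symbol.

(-1605 / 1183)
  = (761 / 1183)    [-1605 ≡ 761 mod 1183]
  = (1183 / 761)    [QR: 761 ≡ 1 mod 4, sign kept]
  = (422 / 761)    [1183 ≡ 422 mod 761]
  = (211 / 761)    [761 ≡ 1 mod 8 ⇒ (2 / 761) = +1]
  = (761 / 211)    [QR: 761 ≡ 1 mod 4, sign kept]
  = (128 / 211)    [761 ≡ 128 mod 211]
  = -(1 / 211)    [211 ≡ 3 mod 8 ⇒ (2 / 211)^7 = -1]
  = -1    [(1 / 211) = 1]

-1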